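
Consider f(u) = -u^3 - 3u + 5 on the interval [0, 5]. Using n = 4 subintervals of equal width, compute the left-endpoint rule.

Δu = (5 − 0)/4 = 1.25.
Left endpoints: 0, 1.25, 2.5, 3.75.
f(0) = 5, f(1.25) = -0.703125, f(2.5) = -18.125, f(3.75) = -58.984375.
Sum = Δu · [f(0) + f(1.25) + f(2.5) + f(3.75)].
Sum = -91.015625.

-91.015625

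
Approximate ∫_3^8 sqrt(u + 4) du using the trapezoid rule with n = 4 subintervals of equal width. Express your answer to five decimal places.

Δu = (8 − 3)/4 = 1.25.
f(3) ≈ 2.64575, f(4.25) ≈ 2.87228, f(5.5) ≈ 3.08221, f(6.75) ≈ 3.27872, f(8) ≈ 3.46410.
T_4 = (Δu/2)·[f(u_0) + 2f(u_1) + 2f(u_2) + 2f(u_3) + f(u_4)].
Sum ≈ 15.36017.

15.36017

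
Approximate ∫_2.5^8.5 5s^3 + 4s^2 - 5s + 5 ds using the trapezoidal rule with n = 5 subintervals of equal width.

7263.81

Δs = (8.5 − 2.5)/5 = 1.2.
f(2.5) = 95.625, f(3.7) = 294.525, f(4.9) = 664.785, f(6.1) = 1258.245, f(7.3) = 2126.745, f(8.5) = 3322.125.
T_5 = (Δs/2)·[f(s_0) + 2f(s_1) + ... + 2f(s_{4}) + f(s_5)].
Sum = 7263.81.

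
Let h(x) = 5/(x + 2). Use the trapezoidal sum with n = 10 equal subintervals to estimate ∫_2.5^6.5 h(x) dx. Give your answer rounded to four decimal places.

3.1823

Δx = (6.5 − 2.5)/10 = 0.4.
h(2.5) = 10/9, h(2.9) = 50/49, h(3.3) = 50/53, h(3.7) = 50/57, h(4.1) = 50/61, h(4.5) = 10/13, h(4.9) = 50/69, h(5.3) = 50/73, h(5.7) = 50/77, h(6.1) = 50/81, h(6.5) = 10/17.
T_10 = (Δx/2)·[h(x_0) + 2h(x_1) + ... + 2h(x_{9}) + h(x_10)].
Sum ≈ 3.1823.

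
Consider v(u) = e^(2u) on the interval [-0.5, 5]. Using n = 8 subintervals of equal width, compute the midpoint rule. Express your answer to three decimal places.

10191.051

Δu = (5 − (-0.5))/8 = 0.6875.
Midpoints: -0.15625, 0.53125, 1.21875, 1.90625, 2.59375, 3.28125, 3.96875, 4.65625.
v(-0.15625) ≈ 0.732, v(0.53125) ≈ 2.894, v(1.21875) ≈ 11.444, v(1.90625) ≈ 45.263, v(2.59375) ≈ 179.020, v(3.28125) ≈ 708.040, v(3.96875) ≈ 2800.351, v(4.65625) ≈ 11075.603.
Sum = Δu · [v(-0.15625) + v(0.53125) + v(1.21875) + ...].
Sum ≈ 10191.051.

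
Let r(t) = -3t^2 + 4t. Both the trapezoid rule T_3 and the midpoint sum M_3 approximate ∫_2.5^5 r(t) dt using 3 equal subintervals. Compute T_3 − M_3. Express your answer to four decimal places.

-1.3021

T_3 ≈ -72.743056.
M_3 ≈ -71.440972.
T_3 − M_3 ≈ -1.3021.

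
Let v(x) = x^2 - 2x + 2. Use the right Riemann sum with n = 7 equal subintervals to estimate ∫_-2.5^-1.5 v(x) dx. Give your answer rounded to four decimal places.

Δx = (-1.5 − (-2.5))/7 = 1/7.
Right endpoints: -33/14, -31/14, -29/14, -27/14, -25/14, -23/14, -1.5.
v(-33/14) = 2405/196, v(-31/14) = 2221/196, v(-29/14) = 2045/196, v(-27/14) = 1877/196, v(-25/14) = 1717/196, v(-23/14) = 1565/196, v(-1.5) = 7.25.
Sum = Δx · [v(-33/14) + v(-31/14) + v(-29/14) + ...].
Sum ≈ 9.6582.

9.6582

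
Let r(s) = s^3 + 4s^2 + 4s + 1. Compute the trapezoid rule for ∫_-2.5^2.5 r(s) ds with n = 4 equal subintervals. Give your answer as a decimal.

Δs = (2.5 − (-2.5))/4 = 1.25.
r(-2.5) = 0.375, r(-1.25) = 0.296875, r(0) = 1, r(1.25) = 14.203125, r(2.5) = 51.625.
T_4 = (Δs/2)·[r(s_0) + 2r(s_1) + 2r(s_2) + 2r(s_3) + r(s_4)].
Sum = 51.875.

51.875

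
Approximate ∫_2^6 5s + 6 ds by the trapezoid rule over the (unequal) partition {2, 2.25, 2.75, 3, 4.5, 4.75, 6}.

104

Subinterval widths: 0.25, 0.5, 0.25, 1.5, 0.25, 1.25.
f(2) = 16, f(2.25) = 17.25, f(2.75) = 19.75, f(3) = 21, f(4.5) = 28.5, f(4.75) = 29.75, f(6) = 36.
On each subinterval the trapezoid contributes (Δs_i/2)·[f(s_{i-1}) + f(s_i)].
Sum = 104.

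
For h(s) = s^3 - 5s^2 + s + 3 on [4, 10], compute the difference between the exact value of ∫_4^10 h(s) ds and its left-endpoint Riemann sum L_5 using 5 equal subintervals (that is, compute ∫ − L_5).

290.16

Exact integral: ∫_4^10 h(s) ds = 936.
L_5 = 645.84.
Error = 936 − 645.84 = 290.16.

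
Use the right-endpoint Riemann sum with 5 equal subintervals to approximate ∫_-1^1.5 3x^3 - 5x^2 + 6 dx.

Δx = (1.5 − (-1))/5 = 0.5.
Right endpoints: -0.5, 0, 0.5, 1, 1.5.
f(-0.5) = 4.375, f(0) = 6, f(0.5) = 5.125, f(1) = 4, f(1.5) = 4.875.
Sum = Δx · [f(-0.5) + f(0) + f(0.5) + f(1) + f(1.5)].
Sum = 12.1875.

12.1875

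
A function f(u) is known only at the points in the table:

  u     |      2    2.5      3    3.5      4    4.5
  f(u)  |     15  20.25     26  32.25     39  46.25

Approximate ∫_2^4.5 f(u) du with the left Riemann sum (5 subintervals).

Δu = 0.5.
Sum = 0.5·[15 + 20.25 + 26 + 32.25 + 39] = 66.25.

66.25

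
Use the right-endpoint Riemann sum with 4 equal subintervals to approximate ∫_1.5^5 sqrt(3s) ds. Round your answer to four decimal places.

11.5347

Δs = (5 − 1.5)/4 = 0.875.
Right endpoints: 2.375, 3.25, 4.125, 5.
f(2.375) ≈ 2.6693, f(3.25) ≈ 3.1225, f(4.125) ≈ 3.5178, f(5) ≈ 3.8730.
Sum = Δs · [f(2.375) + f(3.25) + f(4.125) + f(5)].
Sum ≈ 11.5347.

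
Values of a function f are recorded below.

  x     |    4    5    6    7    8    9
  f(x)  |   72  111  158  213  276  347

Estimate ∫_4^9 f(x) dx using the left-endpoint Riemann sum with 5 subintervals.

830

Δx = 1.
Sum = 1·[72 + 111 + 158 + 213 + 276] = 830.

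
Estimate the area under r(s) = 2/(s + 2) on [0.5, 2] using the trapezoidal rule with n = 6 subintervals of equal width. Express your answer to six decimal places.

0.941021

Δs = (2 − 0.5)/6 = 0.25.
r(0.5) = 0.8, r(0.75) = 8/11, r(1) = 2/3, r(1.25) = 8/13, r(1.5) = 4/7, r(1.75) = 8/15, r(2) = 0.5.
T_6 = (Δs/2)·[r(s_0) + 2r(s_1) + ... + 2r(s_{5}) + r(s_6)].
Sum ≈ 0.941021.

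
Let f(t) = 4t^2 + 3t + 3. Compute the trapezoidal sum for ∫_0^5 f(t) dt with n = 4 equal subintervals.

Δt = (5 − 0)/4 = 1.25.
f(0) = 3, f(1.25) = 13, f(2.5) = 35.5, f(3.75) = 70.5, f(5) = 118.
T_4 = (Δt/2)·[f(t_0) + 2f(t_1) + 2f(t_2) + 2f(t_3) + f(t_4)].
Sum = 224.375.

224.375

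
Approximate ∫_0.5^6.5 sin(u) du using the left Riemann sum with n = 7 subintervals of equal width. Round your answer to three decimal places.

Δu = (6.5 − 0.5)/7 = 6/7.
Left endpoints: 0.5, 19/14, 31/14, 43/14, 55/14, 67/14, 79/14.
f(0.5) ≈ 0.479, f(19/14) ≈ 0.977, f(31/14) ≈ 0.800, f(43/14) ≈ 0.070, f(55/14) ≈ -0.708, f(67/14) ≈ -0.997, f(79/14) ≈ -0.597.
Sum = Δu · [f(0.5) + f(19/14) + f(31/14) + ...].
Sum ≈ 0.020.

0.020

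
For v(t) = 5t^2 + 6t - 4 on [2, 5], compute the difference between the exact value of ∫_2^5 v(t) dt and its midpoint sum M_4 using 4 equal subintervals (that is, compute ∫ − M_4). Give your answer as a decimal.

0.703125

Exact integral: ∫_2^5 v(t) dt = 246.
M_4 = 245.296875.
Error = 246 − 245.296875 = 0.703125.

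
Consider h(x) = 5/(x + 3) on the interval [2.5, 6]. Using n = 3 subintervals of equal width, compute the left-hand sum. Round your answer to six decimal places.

2.680287

Δx = (6 − 2.5)/3 = 7/6.
Left endpoints: 2.5, 11/3, 29/6.
h(2.5) = 10/11, h(11/3) = 0.75, h(29/6) = 30/47.
Sum = Δx · [h(2.5) + h(11/3) + h(29/6)].
Sum ≈ 2.680287.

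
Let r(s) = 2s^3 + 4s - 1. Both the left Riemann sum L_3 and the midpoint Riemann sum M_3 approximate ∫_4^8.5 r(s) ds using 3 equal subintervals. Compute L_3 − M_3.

-743.765625

L_3 = 1814.625.
M_3 = 2558.390625.
L_3 − M_3 = -743.765625.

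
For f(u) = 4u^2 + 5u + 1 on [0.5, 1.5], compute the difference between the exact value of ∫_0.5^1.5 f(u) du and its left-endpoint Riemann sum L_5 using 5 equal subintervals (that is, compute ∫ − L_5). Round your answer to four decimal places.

1.2733

Exact integral: ∫_0.5^1.5 f(u) du ≈ 10.333333.
L_5 = 9.06.
Error ≈ 10.333333 − 9.06 ≈ 1.2733.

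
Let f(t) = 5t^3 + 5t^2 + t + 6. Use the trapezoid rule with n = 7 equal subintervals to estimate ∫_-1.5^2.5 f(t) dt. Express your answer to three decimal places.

Δt = (2.5 − (-1.5))/7 = 4/7.
f(-1.5) = -1.125, f(-13/14) = 14761/2744, f(-5/14) = 16609/2744, f(3/14) = 17817/2744, f(11/14) = 33745/2744, f(19/14) = 79753/2744, f(27/14) = 171201/2744, f(2.5) = 117.875.
T_7 = (Δt/2)·[f(t_0) + 2f(t_1) + ... + 2f(t_{6}) + f(t_7)].
Sum ≈ 102.888.

102.888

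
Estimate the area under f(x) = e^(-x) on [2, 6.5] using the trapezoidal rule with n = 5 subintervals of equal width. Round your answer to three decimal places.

0.143

Δx = (6.5 − 2)/5 = 0.9.
f(2) ≈ 0.135, f(2.9) ≈ 0.055, f(3.8) ≈ 0.022, f(4.7) ≈ 0.009, f(5.6) ≈ 0.004, f(6.5) ≈ 0.002.
T_5 = (Δx/2)·[f(x_0) + 2f(x_1) + ... + 2f(x_{4}) + f(x_5)].
Sum ≈ 0.143.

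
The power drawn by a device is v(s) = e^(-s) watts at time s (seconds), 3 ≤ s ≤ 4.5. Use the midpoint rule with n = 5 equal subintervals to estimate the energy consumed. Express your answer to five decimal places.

0.03853

Δs = (4.5 − 3)/5 = 0.3.
Midpoints: 3.15, 3.45, 3.75, 4.05, 4.35.
v(3.15) ≈ 0.04285, v(3.45) ≈ 0.03175, v(3.75) ≈ 0.02352, v(4.05) ≈ 0.01742, v(4.35) ≈ 0.01291.
Sum = Δs · [v(3.15) + v(3.45) + v(3.75) + v(4.05) + v(4.35)].
Sum ≈ 0.03853.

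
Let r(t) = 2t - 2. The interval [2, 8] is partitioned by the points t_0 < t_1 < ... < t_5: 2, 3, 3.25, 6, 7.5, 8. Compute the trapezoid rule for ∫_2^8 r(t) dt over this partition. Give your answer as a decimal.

Subinterval widths: 1, 0.25, 2.75, 1.5, 0.5.
r(2) = 2, r(3) = 4, r(3.25) = 4.5, r(6) = 10, r(7.5) = 13, r(8) = 14.
On each subinterval the trapezoid contributes (Δt_i/2)·[r(t_{i-1}) + r(t_i)].
Sum = 48.

48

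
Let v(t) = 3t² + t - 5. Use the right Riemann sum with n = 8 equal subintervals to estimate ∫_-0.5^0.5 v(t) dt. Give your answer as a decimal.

Δt = (0.5 − (-0.5))/8 = 0.125.
Right endpoints: -0.375, -0.25, -0.125, 0, 0.125, 0.25, 0.375, 0.5.
v(-0.375) = -4.953125, v(-0.25) = -5.0625, v(-0.125) = -5.078125, v(0) = -5, v(0.125) = -4.828125, v(0.25) = -4.5625, v(0.375) = -4.203125, v(0.5) = -3.75.
Sum = Δt · [v(-0.375) + v(-0.25) + v(-0.125) + ...].
Sum = -4.6796875.

-4.6796875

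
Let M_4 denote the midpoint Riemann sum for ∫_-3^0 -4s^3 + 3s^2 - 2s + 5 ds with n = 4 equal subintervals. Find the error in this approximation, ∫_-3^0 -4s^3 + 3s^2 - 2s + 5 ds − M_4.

2.953125

Exact integral: ∫_-3^0 f(s) ds = 132.
M_4 = 129.046875.
Error = 132 − 129.046875 = 2.953125.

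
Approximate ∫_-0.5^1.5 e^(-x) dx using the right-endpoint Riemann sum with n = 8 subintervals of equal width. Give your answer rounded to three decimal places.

1.255

Δx = (1.5 − (-0.5))/8 = 0.25.
Right endpoints: -0.25, 0, 0.25, 0.5, 0.75, 1, 1.25, 1.5.
f(-0.25) ≈ 1.284, f(0) ≈ 1.000, f(0.25) ≈ 0.779, f(0.5) ≈ 0.607, f(0.75) ≈ 0.472, f(1) ≈ 0.368, f(1.25) ≈ 0.287, f(1.5) ≈ 0.223.
Sum = Δx · [f(-0.25) + f(0) + f(0.25) + ...].
Sum ≈ 1.255.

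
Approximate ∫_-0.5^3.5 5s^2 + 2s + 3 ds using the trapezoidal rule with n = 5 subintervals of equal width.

Δs = (3.5 − (-0.5))/5 = 0.8.
f(-0.5) = 3.25, f(0.3) = 4.05, f(1.1) = 11.25, f(1.9) = 24.85, f(2.7) = 44.85, f(3.5) = 71.25.
T_5 = (Δs/2)·[f(s_0) + 2f(s_1) + ... + 2f(s_{4}) + f(s_5)].
Sum = 97.8.

97.8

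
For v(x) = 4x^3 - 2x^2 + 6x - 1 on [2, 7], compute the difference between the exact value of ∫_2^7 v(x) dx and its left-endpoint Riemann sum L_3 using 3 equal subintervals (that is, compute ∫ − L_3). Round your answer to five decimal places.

Exact integral: ∫_2^7 v(x) dx ≈ 2291.6666667.
L_3 ≈ 1345.3703704.
Error ≈ 2291.6666667 − 1345.3703704 ≈ 946.29630.

946.29630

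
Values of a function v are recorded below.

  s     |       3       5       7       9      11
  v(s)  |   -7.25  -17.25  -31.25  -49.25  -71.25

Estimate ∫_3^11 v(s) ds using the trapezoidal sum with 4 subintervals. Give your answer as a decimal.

-274

Δs = 2.
T_4 = (2/2)·[(-7.25) + 2·(-17.25) + 2·(-31.25) + 2·(-49.25) + (-71.25)] = -274.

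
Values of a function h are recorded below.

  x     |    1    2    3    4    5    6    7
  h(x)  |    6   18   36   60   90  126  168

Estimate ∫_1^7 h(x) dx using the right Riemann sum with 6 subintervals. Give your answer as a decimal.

Δx = 1.
Sum = 1·[18 + 36 + 60 + 90 + 126 + 168] = 498.

498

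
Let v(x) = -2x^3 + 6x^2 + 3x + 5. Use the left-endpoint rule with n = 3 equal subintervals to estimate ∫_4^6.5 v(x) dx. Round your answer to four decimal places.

-192.0139

Δx = (6.5 − 4)/3 = 5/6.
Left endpoints: 4, 29/6, 17/3.
v(4) = -15, v(29/6) = -7145/108, v(17/3) = -4030/27.
Sum = Δx · [v(4) + v(29/6) + v(17/3)].
Sum ≈ -192.0139.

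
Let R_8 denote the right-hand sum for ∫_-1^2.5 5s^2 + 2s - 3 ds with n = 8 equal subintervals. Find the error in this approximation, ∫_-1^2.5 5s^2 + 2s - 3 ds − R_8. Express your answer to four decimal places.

Exact integral: ∫_-1^2.5 f(s) ds ≈ 22.458333.
R_8 ≈ 30.290039.
Error ≈ 22.458333 − 30.290039 ≈ -7.8317.

-7.8317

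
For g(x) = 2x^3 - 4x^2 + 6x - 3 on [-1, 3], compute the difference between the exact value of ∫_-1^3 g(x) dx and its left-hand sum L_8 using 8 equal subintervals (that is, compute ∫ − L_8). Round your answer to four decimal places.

Exact integral: ∫_-1^3 g(x) dx ≈ 14.666667.
L_8 = 3.
Error ≈ 14.666667 − 3 ≈ 11.6667.

11.6667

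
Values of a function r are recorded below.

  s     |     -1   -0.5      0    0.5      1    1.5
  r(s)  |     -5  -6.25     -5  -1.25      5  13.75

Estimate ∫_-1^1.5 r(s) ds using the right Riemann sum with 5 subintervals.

3.125

Δs = 0.5.
Sum = 0.5·[(-6.25) + (-5) + (-1.25) + 5 + 13.75] = 3.125.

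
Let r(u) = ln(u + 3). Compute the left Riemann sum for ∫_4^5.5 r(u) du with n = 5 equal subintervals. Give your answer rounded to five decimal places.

Δu = (5.5 − 4)/5 = 0.3.
Left endpoints: 4, 4.3, 4.6, 4.9, 5.2.
r(4) ≈ 1.94591, r(4.3) ≈ 1.98787, r(4.6) ≈ 2.02815, r(4.9) ≈ 2.06686, r(5.2) ≈ 2.10413.
Sum = Δu · [r(4) + r(4.3) + r(4.6) + r(4.9) + r(5.2)].
Sum ≈ 3.03988.

3.03988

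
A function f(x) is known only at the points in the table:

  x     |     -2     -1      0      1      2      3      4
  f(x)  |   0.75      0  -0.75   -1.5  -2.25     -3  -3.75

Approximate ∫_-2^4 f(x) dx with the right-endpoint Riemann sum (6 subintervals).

Δx = 1.
Sum = 1·[0 + (-0.75) + (-1.5) + (-2.25) + (-3) + (-3.75)] = -11.25.

-11.25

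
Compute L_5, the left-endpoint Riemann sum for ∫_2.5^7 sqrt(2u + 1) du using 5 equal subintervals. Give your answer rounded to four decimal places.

13.8153

Δu = (7 − 2.5)/5 = 0.9.
Left endpoints: 2.5, 3.4, 4.3, 5.2, 6.1.
f(2.5) ≈ 2.4495, f(3.4) ≈ 2.7928, f(4.3) ≈ 3.0984, f(5.2) ≈ 3.3764, f(6.1) ≈ 3.6332.
Sum = Δu · [f(2.5) + f(3.4) + f(4.3) + f(5.2) + f(6.1)].
Sum ≈ 13.8153.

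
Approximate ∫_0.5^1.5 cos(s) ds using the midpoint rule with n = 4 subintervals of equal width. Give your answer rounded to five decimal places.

Δs = (1.5 − 0.5)/4 = 0.25.
Midpoints: 0.625, 0.875, 1.125, 1.375.
f(0.625) ≈ 0.81096, f(0.875) ≈ 0.64100, f(1.125) ≈ 0.43118, f(1.375) ≈ 0.19455.
Sum = Δs · [f(0.625) + f(0.875) + f(1.125) + f(1.375)].
Sum ≈ 0.51942.

0.51942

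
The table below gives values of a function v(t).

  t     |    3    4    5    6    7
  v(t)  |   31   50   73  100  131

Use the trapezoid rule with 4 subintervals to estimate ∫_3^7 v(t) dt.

Δt = 1.
T_4 = (1/2)·[31 + 2·50 + 2·73 + 2·100 + 131] = 304.

304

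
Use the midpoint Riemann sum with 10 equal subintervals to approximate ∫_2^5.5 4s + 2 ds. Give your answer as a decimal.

59.5

Δs = (5.5 − 2)/10 = 0.35.
Midpoints: 2.175, 2.525, 2.875, 3.225, 3.575, 3.925, 4.275, 4.625, 4.975, 5.325.
f(2.175) = 10.7, f(2.525) = 12.1, f(2.875) = 13.5, f(3.225) = 14.9, f(3.575) = 16.3, f(3.925) = 17.7, f(4.275) = 19.1, f(4.625) = 20.5, f(4.975) = 21.9, f(5.325) = 23.3.
Sum = Δs · [f(2.175) + f(2.525) + f(2.875) + ...].
Sum = 59.5.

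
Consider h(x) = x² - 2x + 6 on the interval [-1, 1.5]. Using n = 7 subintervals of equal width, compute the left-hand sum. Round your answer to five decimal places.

Δx = (1.5 − (-1))/7 = 5/14.
Left endpoints: -1, -9/14, -2/7, 1/14, 3/7, 11/14, 8/7.
h(-1) = 9, h(-9/14) = 1509/196, h(-2/7) = 326/49, h(1/14) = 1149/196, h(3/7) = 261/49, h(11/14) = 989/196, h(8/7) = 246/49.
Sum = Δx · [h(-1) + h(-9/14) + h(-2/7) + ...].
Sum ≈ 15.93112.

15.93112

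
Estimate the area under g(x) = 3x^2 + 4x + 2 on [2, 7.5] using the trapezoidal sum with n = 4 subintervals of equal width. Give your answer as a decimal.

Δx = (7.5 − 2)/4 = 1.375.
g(2) = 22, g(3.375) = 49.671875, g(4.75) = 88.6875, g(6.125) = 139.046875, g(7.5) = 200.75.
T_4 = (Δx/2)·[g(x_0) + 2g(x_1) + 2g(x_2) + 2g(x_3) + g(x_4)].
Sum = 534.57421875.

534.57421875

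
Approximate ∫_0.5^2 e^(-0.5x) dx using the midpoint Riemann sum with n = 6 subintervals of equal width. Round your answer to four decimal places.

Δx = (2 − 0.5)/6 = 0.25.
Midpoints: 0.625, 0.875, 1.125, 1.375, 1.625, 1.875.
f(0.625) ≈ 0.7316, f(0.875) ≈ 0.6456, f(1.125) ≈ 0.5698, f(1.375) ≈ 0.5028, f(1.625) ≈ 0.4437, f(1.875) ≈ 0.3916.
Sum = Δx · [f(0.625) + f(0.875) + f(1.125) + ...].
Sum ≈ 0.8213.

0.8213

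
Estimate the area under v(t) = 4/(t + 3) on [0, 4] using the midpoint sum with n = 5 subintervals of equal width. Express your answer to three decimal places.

3.380

Δt = (4 − 0)/5 = 0.8.
Midpoints: 0.4, 1.2, 2, 2.8, 3.6.
v(0.4) = 20/17, v(1.2) = 20/21, v(2) = 0.8, v(2.8) = 20/29, v(3.6) = 20/33.
Sum = Δt · [v(0.4) + v(1.2) + v(2) + v(2.8) + v(3.6)].
Sum ≈ 3.380.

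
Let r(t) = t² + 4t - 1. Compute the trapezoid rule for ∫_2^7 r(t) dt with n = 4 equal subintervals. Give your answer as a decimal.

Δt = (7 − 2)/4 = 1.25.
r(2) = 11, r(3.25) = 22.5625, r(4.5) = 37.25, r(5.75) = 55.0625, r(7) = 76.
T_4 = (Δt/2)·[r(t_0) + 2r(t_1) + 2r(t_2) + 2r(t_3) + r(t_4)].
Sum = 197.96875.

197.96875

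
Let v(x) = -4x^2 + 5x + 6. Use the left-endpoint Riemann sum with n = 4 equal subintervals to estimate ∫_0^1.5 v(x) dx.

10.265625

Δx = (1.5 − 0)/4 = 0.375.
Left endpoints: 0, 0.375, 0.75, 1.125.
v(0) = 6, v(0.375) = 7.3125, v(0.75) = 7.5, v(1.125) = 6.5625.
Sum = Δx · [v(0) + v(0.375) + v(0.75) + v(1.125)].
Sum = 10.265625.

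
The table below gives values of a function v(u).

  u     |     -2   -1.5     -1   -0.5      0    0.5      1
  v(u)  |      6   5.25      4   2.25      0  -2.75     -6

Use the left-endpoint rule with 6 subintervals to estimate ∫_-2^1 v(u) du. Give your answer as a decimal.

Δu = 0.5.
Sum = 0.5·[6 + 5.25 + 4 + 2.25 + 0 + (-2.75)] = 7.375.

7.375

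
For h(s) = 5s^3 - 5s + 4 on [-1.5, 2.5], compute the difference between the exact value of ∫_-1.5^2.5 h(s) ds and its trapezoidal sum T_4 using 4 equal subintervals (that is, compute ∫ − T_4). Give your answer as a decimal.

-5

Exact integral: ∫_-1.5^2.5 h(s) ds = 48.5.
T_4 = 53.5.
Error = 48.5 − 53.5 = -5.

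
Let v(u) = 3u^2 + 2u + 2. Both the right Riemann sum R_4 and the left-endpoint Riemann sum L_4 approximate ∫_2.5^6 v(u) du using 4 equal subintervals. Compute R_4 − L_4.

84.21875

R_4 = 280.57421875.
L_4 = 196.35546875.
R_4 − L_4 = 84.21875.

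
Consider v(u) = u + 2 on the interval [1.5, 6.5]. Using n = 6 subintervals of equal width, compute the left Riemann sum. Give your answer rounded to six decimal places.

Δu = (6.5 − 1.5)/6 = 5/6.
Left endpoints: 1.5, 7/3, 19/6, 4, 29/6, 17/3.
v(1.5) = 3.5, v(7/3) = 13/3, v(19/6) = 31/6, v(4) = 6, v(29/6) = 41/6, v(17/3) = 23/3.
Sum = Δu · [v(1.5) + v(7/3) + v(19/6) + ...].
Sum ≈ 27.916667.

27.916667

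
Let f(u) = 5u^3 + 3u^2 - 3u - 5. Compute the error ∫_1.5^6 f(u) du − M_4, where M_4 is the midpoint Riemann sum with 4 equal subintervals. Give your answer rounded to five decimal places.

28.12061

Exact integral: ∫_1.5^6 f(u) du = 1753.171875.
M_4 ≈ 1725.0512695.
Error ≈ 1753.171875 − 1725.0512695 ≈ 28.12061.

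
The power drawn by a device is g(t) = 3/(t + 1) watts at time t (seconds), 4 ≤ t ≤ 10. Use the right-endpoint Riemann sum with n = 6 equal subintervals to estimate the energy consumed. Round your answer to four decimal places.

Δt = (10 − 4)/6 = 1.
Right endpoints: 5, 6, 7, 8, 9, 10.
g(5) = 0.5, g(6) = 3/7, g(7) = 0.375, g(8) = 1/3, g(9) = 0.3, g(10) = 3/11.
Sum = Δt · [g(5) + g(6) + g(7) + ...].
Sum ≈ 2.2096.

2.2096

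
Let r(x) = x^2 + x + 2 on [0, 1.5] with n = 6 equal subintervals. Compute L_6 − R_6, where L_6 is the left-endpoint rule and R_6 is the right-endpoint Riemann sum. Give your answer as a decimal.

-0.9375

L_6 = 4.796875.
R_6 = 5.734375.
L_6 − R_6 = -0.9375.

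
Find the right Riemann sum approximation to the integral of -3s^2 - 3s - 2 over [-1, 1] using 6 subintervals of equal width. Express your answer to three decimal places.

-7.111

Δs = (1 − (-1))/6 = 1/3.
Right endpoints: -2/3, -1/3, 0, 1/3, 2/3, 1.
f(-2/3) = -4/3, f(-1/3) = -4/3, f(0) = -2, f(1/3) = -10/3, f(2/3) = -16/3, f(1) = -8.
Sum = Δs · [f(-2/3) + f(-1/3) + f(0) + ...].
Sum ≈ -7.111.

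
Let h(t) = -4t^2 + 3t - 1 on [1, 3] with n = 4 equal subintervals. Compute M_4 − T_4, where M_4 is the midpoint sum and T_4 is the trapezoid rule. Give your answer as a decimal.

0.5

M_4 = -24.5.
T_4 = -25.
M_4 − T_4 = 0.5.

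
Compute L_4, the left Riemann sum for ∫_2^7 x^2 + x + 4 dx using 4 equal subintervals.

124.21875

Δx = (7 − 2)/4 = 1.25.
Left endpoints: 2, 3.25, 4.5, 5.75.
f(2) = 10, f(3.25) = 17.8125, f(4.5) = 28.75, f(5.75) = 42.8125.
Sum = Δx · [f(2) + f(3.25) + f(4.5) + f(5.75)].
Sum = 124.21875.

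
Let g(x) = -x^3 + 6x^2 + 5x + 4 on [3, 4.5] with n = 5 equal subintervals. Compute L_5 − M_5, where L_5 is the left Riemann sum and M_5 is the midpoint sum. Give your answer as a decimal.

L_5 = 78.36.
M_5 = 80.1684375.
L_5 − M_5 = -1.8084375.

-1.8084375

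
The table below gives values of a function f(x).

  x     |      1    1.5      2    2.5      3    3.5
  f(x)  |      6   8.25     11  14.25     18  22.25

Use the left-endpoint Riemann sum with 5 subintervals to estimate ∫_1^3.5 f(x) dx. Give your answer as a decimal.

28.75

Δx = 0.5.
Sum = 0.5·[6 + 8.25 + 11 + 14.25 + 18] = 28.75.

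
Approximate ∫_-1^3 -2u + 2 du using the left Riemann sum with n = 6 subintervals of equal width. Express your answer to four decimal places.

2.6667

Δu = (3 − (-1))/6 = 2/3.
Left endpoints: -1, -1/3, 1/3, 1, 5/3, 7/3.
f(-1) = 4, f(-1/3) = 8/3, f(1/3) = 4/3, f(1) = 0, f(5/3) = -4/3, f(7/3) = -8/3.
Sum = Δu · [f(-1) + f(-1/3) + f(1/3) + ...].
Sum ≈ 2.6667.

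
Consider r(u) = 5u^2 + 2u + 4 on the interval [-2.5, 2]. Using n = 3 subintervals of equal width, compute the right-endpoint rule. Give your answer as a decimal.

Δu = (2 − (-2.5))/3 = 1.5.
Right endpoints: -1, 0.5, 2.
r(-1) = 7, r(0.5) = 6.25, r(2) = 28.
Sum = Δu · [r(-1) + r(0.5) + r(2)].
Sum = 61.875.

61.875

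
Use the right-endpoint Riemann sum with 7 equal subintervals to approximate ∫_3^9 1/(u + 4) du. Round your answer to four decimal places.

Δu = (9 − 3)/7 = 6/7.
Right endpoints: 27/7, 33/7, 39/7, 45/7, 51/7, 57/7, 9.
f(27/7) = 7/55, f(33/7) = 7/61, f(39/7) = 7/67, f(45/7) = 7/73, f(51/7) = 7/79, f(57/7) = 7/85, f(9) = 1/13.
Sum = Δu · [f(27/7) + f(33/7) + f(39/7) + ...].
Sum ≈ 0.5917.

0.5917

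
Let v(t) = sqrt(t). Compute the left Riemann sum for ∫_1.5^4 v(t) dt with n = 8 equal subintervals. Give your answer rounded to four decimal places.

Δt = (4 − 1.5)/8 = 0.3125.
Left endpoints: 1.5, 1.8125, 2.125, 2.4375, 2.75, 3.0625, 3.375, 3.6875.
v(1.5) ≈ 1.2247, v(1.8125) ≈ 1.3463, v(2.125) ≈ 1.4577, v(2.4375) ≈ 1.5612, v(2.75) ≈ 1.6583, v(3.0625) ≈ 1.7500, v(3.375) ≈ 1.8371, v(3.6875) ≈ 1.9203.
Sum = Δt · [v(1.5) + v(1.8125) + v(2.125) + ...].
Sum ≈ 3.9862.

3.9862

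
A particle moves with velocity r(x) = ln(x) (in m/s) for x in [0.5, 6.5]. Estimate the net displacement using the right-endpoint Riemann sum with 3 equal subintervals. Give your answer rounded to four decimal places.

8.5843

Δx = (6.5 − 0.5)/3 = 2.
Right endpoints: 2.5, 4.5, 6.5.
r(2.5) ≈ 0.9163, r(4.5) ≈ 1.5041, r(6.5) ≈ 1.8718.
Sum = Δx · [r(2.5) + r(4.5) + r(6.5)].
Sum ≈ 8.5843.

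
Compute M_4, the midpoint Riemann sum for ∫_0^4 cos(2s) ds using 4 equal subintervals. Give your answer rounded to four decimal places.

Δs = (4 − 0)/4 = 1.
Midpoints: 0.5, 1.5, 2.5, 3.5.
f(0.5) ≈ 0.5403, f(1.5) ≈ -0.9900, f(2.5) ≈ 0.2837, f(3.5) ≈ 0.7539.
Sum = Δs · [f(0.5) + f(1.5) + f(2.5) + f(3.5)].
Sum ≈ 0.5879.

0.5879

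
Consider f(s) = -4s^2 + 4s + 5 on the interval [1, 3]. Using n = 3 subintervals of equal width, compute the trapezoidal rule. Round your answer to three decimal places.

-9.259

Δs = (3 − 1)/3 = 2/3.
f(1) = 5, f(5/3) = 5/9, f(7/3) = -67/9, f(3) = -19.
T_3 = (Δs/2)·[f(s_0) + 2f(s_1) + 2f(s_2) + f(s_3)].
Sum ≈ -9.259.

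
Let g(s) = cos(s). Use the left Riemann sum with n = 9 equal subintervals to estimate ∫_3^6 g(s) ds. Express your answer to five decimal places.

-0.74166

Δs = (6 − 3)/9 = 1/3.
Left endpoints: 3, 10/3, 11/3, 4, 13/3, 14/3, 5, 16/3, 17/3.
g(3) ≈ -0.98999, g(10/3) ≈ -0.98167, g(11/3) ≈ -0.86529, g(4) ≈ -0.65364, g(13/3) ≈ -0.37004, g(14/3) ≈ -0.04571, g(5) ≈ 0.28366, g(16/3) ≈ 0.58180, g(17/3) ≈ 0.81590.
Sum = Δs · [g(3) + g(10/3) + g(11/3) + ...].
Sum ≈ -0.74166.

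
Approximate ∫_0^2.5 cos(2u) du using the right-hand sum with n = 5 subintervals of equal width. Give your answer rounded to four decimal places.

Δu = (2.5 − 0)/5 = 0.5.
Right endpoints: 0.5, 1, 1.5, 2, 2.5.
f(0.5) ≈ 0.5403, f(1) ≈ -0.4161, f(1.5) ≈ -0.9900, f(2) ≈ -0.6536, f(2.5) ≈ 0.2837.
Sum = Δu · [f(0.5) + f(1) + f(1.5) + f(2) + f(2.5)].
Sum ≈ -0.6179.

-0.6179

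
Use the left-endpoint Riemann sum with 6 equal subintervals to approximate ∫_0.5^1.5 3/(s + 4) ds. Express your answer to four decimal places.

Δs = (1.5 − 0.5)/6 = 1/6.
Left endpoints: 0.5, 2/3, 5/6, 1, 7/6, 4/3.
f(0.5) = 2/3, f(2/3) = 9/14, f(5/6) = 18/29, f(1) = 0.6, f(7/6) = 18/31, f(4/3) = 0.5625.
Sum = Δs · [f(0.5) + f(2/3) + f(5/6) + ...].
Sum ≈ 0.6122.

0.6122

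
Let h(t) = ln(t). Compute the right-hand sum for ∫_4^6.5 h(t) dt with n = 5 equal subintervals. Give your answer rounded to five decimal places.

Δt = (6.5 − 4)/5 = 0.5.
Right endpoints: 4.5, 5, 5.5, 6, 6.5.
h(4.5) ≈ 1.50408, h(5) ≈ 1.60944, h(5.5) ≈ 1.70475, h(6) ≈ 1.79176, h(6.5) ≈ 1.87180.
Sum = Δt · [h(4.5) + h(5) + h(5.5) + h(6) + h(6.5)].
Sum ≈ 4.24091.

4.24091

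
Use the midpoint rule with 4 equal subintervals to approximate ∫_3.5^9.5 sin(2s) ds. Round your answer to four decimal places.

-0.1765

Δs = (9.5 − 3.5)/4 = 1.5.
Midpoints: 4.25, 5.75, 7.25, 8.75.
f(4.25) ≈ 0.7985, f(5.75) ≈ -0.8755, f(7.25) ≈ 0.9349, f(8.75) ≈ -0.9756.
Sum = Δs · [f(4.25) + f(5.75) + f(7.25) + f(8.75)].
Sum ≈ -0.1765.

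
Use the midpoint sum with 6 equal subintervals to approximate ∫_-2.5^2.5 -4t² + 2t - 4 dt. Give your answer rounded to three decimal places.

Δt = (2.5 − (-2.5))/6 = 5/6.
Midpoints: -25/12, -1.25, -5/12, 5/12, 1.25, 25/12.
f(-25/12) = -919/36, f(-1.25) = -12.75, f(-5/12) = -199/36, f(5/12) = -139/36, f(1.25) = -7.75, f(25/12) = -619/36.
Sum = Δt · [f(-25/12) + f(-1.25) + f(-5/12) + ...].
Sum ≈ -60.509.

-60.509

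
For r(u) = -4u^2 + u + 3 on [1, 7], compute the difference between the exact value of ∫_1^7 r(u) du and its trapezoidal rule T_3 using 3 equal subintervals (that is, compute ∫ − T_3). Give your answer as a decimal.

Exact integral: ∫_1^7 r(u) du = -414.
T_3 = -430.
Error = -414 − (-430) = 16.

16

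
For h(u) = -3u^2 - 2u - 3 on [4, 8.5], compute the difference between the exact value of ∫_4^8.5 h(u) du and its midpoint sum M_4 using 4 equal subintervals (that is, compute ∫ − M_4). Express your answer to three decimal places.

Exact integral: ∫_4^8.5 h(u) du = -619.875.
M_4 ≈ -618.45117.
Error ≈ -619.875 − (-618.45117) ≈ -1.424.

-1.424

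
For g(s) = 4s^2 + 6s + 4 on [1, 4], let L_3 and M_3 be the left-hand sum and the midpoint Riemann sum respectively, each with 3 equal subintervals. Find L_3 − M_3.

L_3 = 104.
M_3 = 140.
L_3 − M_3 = -36.

-36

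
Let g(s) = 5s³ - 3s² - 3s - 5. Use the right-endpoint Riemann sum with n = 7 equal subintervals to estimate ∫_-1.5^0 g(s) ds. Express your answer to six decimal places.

Δs = (0 − (-1.5))/7 = 3/14.
Right endpoints: -9/7, -15/14, -6/7, -9/14, -3/7, -3/14, 0.
g(-9/7) = -5738/343, g(-15/14) = -31225/2744, g(-6/7) = -2669/343, g(-9/14) = -15475/2744, g(-3/7) = -1598/343, g(-3/14) = -12469/2744, g(0) = -5.
Sum = Δs · [g(-9/7) + g(-15/14) + g(-6/7) + ...].
Sum ≈ -11.942602.

-11.942602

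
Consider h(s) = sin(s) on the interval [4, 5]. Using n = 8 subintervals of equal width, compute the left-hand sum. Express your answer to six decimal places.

-0.923452

Δs = (5 − 4)/8 = 0.125.
Left endpoints: 4, 4.125, 4.25, 4.375, 4.5, 4.625, 4.75, 4.875.
h(4) ≈ -0.756802, h(4.125) ≈ -0.832391, h(4.25) ≈ -0.894989, h(4.375) ≈ -0.943622, h(4.5) ≈ -0.977530, h(4.625) ≈ -0.996184, h(4.75) ≈ -0.999293, h(4.875) ≈ -0.986808.
Sum = Δs · [h(4) + h(4.125) + h(4.25) + ...].
Sum ≈ -0.923452.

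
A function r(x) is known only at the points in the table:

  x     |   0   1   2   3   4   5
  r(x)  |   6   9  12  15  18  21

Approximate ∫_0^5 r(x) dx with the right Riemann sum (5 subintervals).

75

Δx = 1.
Sum = 1·[9 + 12 + 15 + 18 + 21] = 75.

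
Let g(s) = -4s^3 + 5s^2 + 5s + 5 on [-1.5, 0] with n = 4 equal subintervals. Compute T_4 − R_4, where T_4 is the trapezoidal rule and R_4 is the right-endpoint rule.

T_4 = 13.0546875.
R_4 = 9.8203125.
T_4 − R_4 = 3.234375.

3.234375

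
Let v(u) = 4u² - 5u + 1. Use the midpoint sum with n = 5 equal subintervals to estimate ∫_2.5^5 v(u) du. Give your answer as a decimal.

101.25

Δu = (5 − 2.5)/5 = 0.5.
Midpoints: 2.75, 3.25, 3.75, 4.25, 4.75.
v(2.75) = 17.5, v(3.25) = 27, v(3.75) = 38.5, v(4.25) = 52, v(4.75) = 67.5.
Sum = Δu · [v(2.75) + v(3.25) + v(3.75) + v(4.25) + v(4.75)].
Sum = 101.25.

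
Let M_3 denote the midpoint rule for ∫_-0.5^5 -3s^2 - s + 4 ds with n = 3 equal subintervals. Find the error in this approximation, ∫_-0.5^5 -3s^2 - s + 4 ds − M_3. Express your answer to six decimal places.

Exact integral: ∫_-0.5^5 f(s) ds = -115.5.
M_3 ≈ -110.87847222.
Error ≈ -115.5 − (-110.87847222) ≈ -4.621528.

-4.621528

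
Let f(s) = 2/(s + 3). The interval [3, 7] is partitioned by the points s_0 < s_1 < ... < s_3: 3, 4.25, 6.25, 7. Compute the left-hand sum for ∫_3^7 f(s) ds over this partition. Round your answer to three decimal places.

Subinterval widths: 1.25, 2, 0.75.
Left endpoints: 3, 4.25, 6.25.
f(3) = 1/3, f(4.25) = 8/29, f(6.25) = 8/37.
Sum = Σ Δs_i · f(s_i).
Sum ≈ 1.131.

1.131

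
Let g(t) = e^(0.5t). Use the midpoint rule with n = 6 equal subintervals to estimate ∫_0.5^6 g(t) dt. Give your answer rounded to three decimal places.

37.276

Δt = (6 − 0.5)/6 = 11/12.
Midpoints: 23/24, 1.875, 67/24, 89/24, 4.625, 133/24.
g(23/24) ≈ 1.615, g(1.875) ≈ 2.554, g(67/24) ≈ 4.038, g(89/24) ≈ 6.386, g(4.625) ≈ 10.100, g(133/24) ≈ 15.972.
Sum = Δt · [g(23/24) + g(1.875) + g(67/24) + ...].
Sum ≈ 37.276.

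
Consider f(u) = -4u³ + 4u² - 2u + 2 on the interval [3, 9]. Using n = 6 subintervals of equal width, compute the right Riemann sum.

Δu = (9 − 3)/6 = 1.
Right endpoints: 4, 5, 6, 7, 8, 9.
f(4) = -198, f(5) = -408, f(6) = -730, f(7) = -1188, f(8) = -1806, f(9) = -2608.
Sum = Δu · [f(4) + f(5) + f(6) + ...].
Sum = -6938.

-6938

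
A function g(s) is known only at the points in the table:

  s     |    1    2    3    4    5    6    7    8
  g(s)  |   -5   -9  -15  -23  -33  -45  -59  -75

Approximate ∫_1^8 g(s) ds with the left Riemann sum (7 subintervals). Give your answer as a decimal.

-189

Δs = 1.
Sum = 1·[(-5) + (-9) + (-15) + (-23) + (-33) + (-45) + (-59)] = -189.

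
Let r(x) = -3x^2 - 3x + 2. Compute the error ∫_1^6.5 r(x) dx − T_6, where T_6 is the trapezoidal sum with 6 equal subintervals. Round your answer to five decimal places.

2.31076

Exact integral: ∫_1^6.5 r(x) dx = -324.5.
T_6 ≈ -326.8107639.
Error ≈ -324.5 − (-326.8107639) ≈ 2.31076.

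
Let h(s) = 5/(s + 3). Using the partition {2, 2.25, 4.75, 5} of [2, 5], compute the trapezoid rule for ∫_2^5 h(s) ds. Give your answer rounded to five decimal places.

2.39975

Subinterval widths: 0.25, 2.5, 0.25.
h(2) = 1, h(2.25) = 20/21, h(4.75) = 20/31, h(5) = 0.625.
On each subinterval the trapezoid contributes (Δs_i/2)·[h(s_{i-1}) + h(s_i)].
Sum ≈ 2.39975.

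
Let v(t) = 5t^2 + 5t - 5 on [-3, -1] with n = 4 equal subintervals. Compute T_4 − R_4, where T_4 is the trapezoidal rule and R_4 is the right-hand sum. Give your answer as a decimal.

T_4 = 13.75.
R_4 = 6.25.
T_4 − R_4 = 7.5.

7.5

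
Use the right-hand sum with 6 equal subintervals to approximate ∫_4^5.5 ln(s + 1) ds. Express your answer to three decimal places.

2.652

Δs = (5.5 − 4)/6 = 0.25.
Right endpoints: 4.25, 4.5, 4.75, 5, 5.25, 5.5.
f(4.25) ≈ 1.658, f(4.5) ≈ 1.705, f(4.75) ≈ 1.749, f(5) ≈ 1.792, f(5.25) ≈ 1.833, f(5.5) ≈ 1.872.
Sum = Δs · [f(4.25) + f(4.5) + f(4.75) + ...].
Sum ≈ 2.652.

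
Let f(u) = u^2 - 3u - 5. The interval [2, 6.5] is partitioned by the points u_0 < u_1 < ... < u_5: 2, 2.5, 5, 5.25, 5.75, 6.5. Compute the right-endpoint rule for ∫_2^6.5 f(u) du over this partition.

Subinterval widths: 0.5, 2.5, 0.25, 0.5, 0.75.
Right endpoints: 2.5, 5, 5.25, 5.75, 6.5.
f(2.5) = -6.25, f(5) = 5, f(5.25) = 6.8125, f(5.75) = 10.8125, f(6.5) = 17.75.
Sum = Σ Δu_i · f(u_i).
Sum = 29.796875.

29.796875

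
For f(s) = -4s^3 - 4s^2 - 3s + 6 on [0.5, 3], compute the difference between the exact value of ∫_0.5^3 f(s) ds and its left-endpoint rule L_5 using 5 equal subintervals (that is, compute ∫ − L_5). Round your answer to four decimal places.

-34.8958

Exact integral: ∫_0.5^3 f(s) ds ≈ -114.895833.
L_5 = -80.
Error ≈ -114.895833 − (-80) ≈ -34.8958.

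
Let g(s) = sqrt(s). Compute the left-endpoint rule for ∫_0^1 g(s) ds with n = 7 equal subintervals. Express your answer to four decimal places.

0.5849

Δs = (1 − 0)/7 = 1/7.
Left endpoints: 0, 1/7, 2/7, 3/7, 4/7, 5/7, 6/7.
g(0) ≈ 0.0000, g(1/7) ≈ 0.3780, g(2/7) ≈ 0.5345, g(3/7) ≈ 0.6547, g(4/7) ≈ 0.7559, g(5/7) ≈ 0.8452, g(6/7) ≈ 0.9258.
Sum = Δs · [g(0) + g(1/7) + g(2/7) + ...].
Sum ≈ 0.5849.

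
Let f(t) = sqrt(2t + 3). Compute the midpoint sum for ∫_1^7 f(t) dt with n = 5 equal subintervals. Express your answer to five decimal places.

Δt = (7 − 1)/5 = 1.2.
Midpoints: 1.6, 2.8, 4, 5.2, 6.4.
f(1.6) ≈ 2.48998, f(2.8) ≈ 2.93258, f(4) ≈ 3.31662, f(5.2) ≈ 3.66060, f(6.4) ≈ 3.97492.
Sum = Δt · [f(1.6) + f(2.8) + f(4) + f(5.2) + f(6.4)].
Sum ≈ 19.64964.

19.64964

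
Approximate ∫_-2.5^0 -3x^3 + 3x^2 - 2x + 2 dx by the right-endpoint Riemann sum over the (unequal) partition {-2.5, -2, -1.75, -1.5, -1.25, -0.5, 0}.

42.015625

Subinterval widths: 0.5, 0.25, 0.25, 0.25, 0.75, 0.5.
Right endpoints: -2, -1.75, -1.5, -1.25, -0.5, 0.
f(-2) = 42, f(-1.75) = 30.765625, f(-1.5) = 21.875, f(-1.25) = 15.046875, f(-0.5) = 4.125, f(0) = 2.
Sum = Σ Δx_i · f(x_i).
Sum = 42.015625.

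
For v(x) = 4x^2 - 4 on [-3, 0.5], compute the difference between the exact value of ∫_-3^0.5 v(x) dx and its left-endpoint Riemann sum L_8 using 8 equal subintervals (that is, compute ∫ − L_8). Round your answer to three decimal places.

Exact integral: ∫_-3^0.5 v(x) dx ≈ 22.16667.
L_8 = 30.26953125.
Error ≈ 22.16667 − 30.26953125 ≈ -8.103.

-8.103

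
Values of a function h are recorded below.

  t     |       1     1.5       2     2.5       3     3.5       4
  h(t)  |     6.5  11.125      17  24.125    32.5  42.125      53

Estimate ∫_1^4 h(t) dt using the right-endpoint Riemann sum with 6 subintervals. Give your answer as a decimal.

Δt = 0.5.
Sum = 0.5·[11.125 + 17 + 24.125 + 32.5 + 42.125 + 53] = 89.9375.

89.9375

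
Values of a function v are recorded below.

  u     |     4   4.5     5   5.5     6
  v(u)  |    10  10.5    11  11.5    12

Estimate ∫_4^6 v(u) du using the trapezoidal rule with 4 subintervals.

22

Δu = 0.5.
T_4 = (0.5/2)·[10 + 2·10.5 + 2·11 + 2·11.5 + 12] = 22.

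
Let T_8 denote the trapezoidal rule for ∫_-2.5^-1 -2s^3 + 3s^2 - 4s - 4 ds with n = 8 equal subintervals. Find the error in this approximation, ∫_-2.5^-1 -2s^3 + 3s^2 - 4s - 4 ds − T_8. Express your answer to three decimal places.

-0.119

Exact integral: ∫_-2.5^-1 f(s) ds = 38.15625.
T_8 ≈ 38.27490.
Error ≈ 38.15625 − 38.27490 ≈ -0.119.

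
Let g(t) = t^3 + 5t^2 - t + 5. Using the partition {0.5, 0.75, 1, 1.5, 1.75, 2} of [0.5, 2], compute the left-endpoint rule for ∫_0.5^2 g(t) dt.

Subinterval widths: 0.25, 0.25, 0.5, 0.25, 0.25.
Left endpoints: 0.5, 0.75, 1, 1.5, 1.75.
g(0.5) = 5.875, g(0.75) = 7.484375, g(1) = 10, g(1.5) = 18.125, g(1.75) = 23.921875.
Sum = Σ Δt_i · g(t_i).
Sum = 18.8515625.

18.8515625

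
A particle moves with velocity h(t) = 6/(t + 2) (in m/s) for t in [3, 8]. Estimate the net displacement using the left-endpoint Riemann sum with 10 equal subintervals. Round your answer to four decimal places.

4.3126

Δt = (8 − 3)/10 = 0.5.
Left endpoints: 3, 3.5, 4, 4.5, 5, 5.5, 6, 6.5, 7, 7.5.
h(3) = 1.2, h(3.5) = 12/11, h(4) = 1, h(4.5) = 12/13, h(5) = 6/7, h(5.5) = 0.8, h(6) = 0.75, h(6.5) = 12/17, h(7) = 2/3, h(7.5) = 12/19.
Sum = Δt · [h(3) + h(3.5) + h(4) + ...].
Sum ≈ 4.3126.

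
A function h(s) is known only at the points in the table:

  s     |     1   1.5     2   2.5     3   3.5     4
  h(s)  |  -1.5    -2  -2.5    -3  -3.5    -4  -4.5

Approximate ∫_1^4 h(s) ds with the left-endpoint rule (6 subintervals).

Δs = 0.5.
Sum = 0.5·[(-1.5) + (-2) + (-2.5) + (-3) + (-3.5) + (-4)] = -8.25.

-8.25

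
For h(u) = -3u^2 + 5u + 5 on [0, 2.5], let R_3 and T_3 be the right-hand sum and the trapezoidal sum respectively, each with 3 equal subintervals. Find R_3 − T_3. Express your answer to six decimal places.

R_3 ≈ 9.02777778.
T_3 ≈ 11.63194444.
R_3 − T_3 ≈ -2.604167.

-2.604167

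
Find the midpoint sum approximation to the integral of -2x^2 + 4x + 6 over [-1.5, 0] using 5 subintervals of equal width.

Δx = (0 − (-1.5))/5 = 0.3.
Midpoints: -1.35, -1.05, -0.75, -0.45, -0.15.
f(-1.35) = -3.045, f(-1.05) = -0.405, f(-0.75) = 1.875, f(-0.45) = 3.795, f(-0.15) = 5.355.
Sum = Δx · [f(-1.35) + f(-1.05) + f(-0.75) + f(-0.45) + f(-0.15)].
Sum = 2.2725.

2.2725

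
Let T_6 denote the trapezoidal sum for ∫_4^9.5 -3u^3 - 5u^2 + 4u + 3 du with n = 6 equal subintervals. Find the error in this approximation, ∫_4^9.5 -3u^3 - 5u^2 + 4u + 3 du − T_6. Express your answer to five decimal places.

Exact integral: ∫_4^9.5 f(u) du ≈ -7074.0885417.
T_6 ≈ -7124.7327836.
Error ≈ -7074.0885417 − (-7124.7327836) ≈ 50.64424.

50.64424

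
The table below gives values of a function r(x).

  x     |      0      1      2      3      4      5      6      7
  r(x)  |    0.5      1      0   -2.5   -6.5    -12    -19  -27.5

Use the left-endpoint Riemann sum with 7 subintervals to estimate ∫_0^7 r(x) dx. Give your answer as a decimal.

-38.5

Δx = 1.
Sum = 1·[0.5 + 1 + 0 + (-2.5) + (-6.5) + (-12) + (-19)] = -38.5.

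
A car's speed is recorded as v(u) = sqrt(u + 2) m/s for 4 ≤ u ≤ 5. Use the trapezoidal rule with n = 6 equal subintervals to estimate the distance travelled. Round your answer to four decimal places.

Δu = (5 − 4)/6 = 1/6.
v(4) ≈ 2.4495, v(25/6) ≈ 2.4833, v(13/3) ≈ 2.5166, v(4.5) ≈ 2.5495, v(14/3) ≈ 2.5820, v(29/6) ≈ 2.6141, v(5) ≈ 2.6458.
T_6 = (Δu/2)·[v(u_0) + 2v(u_1) + ... + 2v(u_{5}) + v(u_6)].
Sum ≈ 2.5488.

2.5488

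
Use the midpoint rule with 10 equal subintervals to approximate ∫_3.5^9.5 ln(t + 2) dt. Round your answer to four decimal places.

12.7123

Δt = (9.5 − 3.5)/10 = 0.6.
Midpoints: 3.8, 4.4, 5, 5.6, 6.2, 6.8, 7.4, 8, 8.6, 9.2.
f(3.8) ≈ 1.7579, f(4.4) ≈ 1.8563, f(5) ≈ 1.9459, f(5.6) ≈ 2.0281, f(6.2) ≈ 2.1041, f(6.8) ≈ 2.1748, f(7.4) ≈ 2.2407, f(8) ≈ 2.3026, f(8.6) ≈ 2.3609, f(9.2) ≈ 2.4159.
Sum = Δt · [f(3.8) + f(4.4) + f(5) + ...].
Sum ≈ 12.7123.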